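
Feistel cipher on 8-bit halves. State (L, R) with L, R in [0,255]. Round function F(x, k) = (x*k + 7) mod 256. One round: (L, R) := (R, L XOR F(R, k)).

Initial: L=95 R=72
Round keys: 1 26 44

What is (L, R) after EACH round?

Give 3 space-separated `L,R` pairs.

Round 1 (k=1): L=72 R=16
Round 2 (k=26): L=16 R=239
Round 3 (k=44): L=239 R=11

Answer: 72,16 16,239 239,11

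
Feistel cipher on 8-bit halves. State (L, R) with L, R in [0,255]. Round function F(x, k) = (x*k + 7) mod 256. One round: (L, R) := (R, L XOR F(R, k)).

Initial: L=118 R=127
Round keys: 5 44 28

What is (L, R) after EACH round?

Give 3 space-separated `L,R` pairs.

Round 1 (k=5): L=127 R=244
Round 2 (k=44): L=244 R=136
Round 3 (k=28): L=136 R=19

Answer: 127,244 244,136 136,19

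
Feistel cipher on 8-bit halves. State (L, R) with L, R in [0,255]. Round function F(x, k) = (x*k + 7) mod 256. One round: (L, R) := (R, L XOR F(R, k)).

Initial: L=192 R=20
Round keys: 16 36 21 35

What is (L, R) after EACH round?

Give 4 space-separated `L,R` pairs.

Answer: 20,135 135,23 23,109 109,249

Derivation:
Round 1 (k=16): L=20 R=135
Round 2 (k=36): L=135 R=23
Round 3 (k=21): L=23 R=109
Round 4 (k=35): L=109 R=249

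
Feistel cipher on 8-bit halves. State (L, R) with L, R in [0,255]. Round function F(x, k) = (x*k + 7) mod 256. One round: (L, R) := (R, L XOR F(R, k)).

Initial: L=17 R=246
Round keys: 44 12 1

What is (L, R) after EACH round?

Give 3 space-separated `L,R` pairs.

Answer: 246,94 94,153 153,254

Derivation:
Round 1 (k=44): L=246 R=94
Round 2 (k=12): L=94 R=153
Round 3 (k=1): L=153 R=254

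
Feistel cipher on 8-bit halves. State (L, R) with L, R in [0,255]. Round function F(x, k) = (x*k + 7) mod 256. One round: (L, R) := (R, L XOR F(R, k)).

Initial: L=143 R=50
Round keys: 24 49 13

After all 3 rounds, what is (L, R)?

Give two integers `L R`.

Answer: 141 8

Derivation:
Round 1 (k=24): L=50 R=56
Round 2 (k=49): L=56 R=141
Round 3 (k=13): L=141 R=8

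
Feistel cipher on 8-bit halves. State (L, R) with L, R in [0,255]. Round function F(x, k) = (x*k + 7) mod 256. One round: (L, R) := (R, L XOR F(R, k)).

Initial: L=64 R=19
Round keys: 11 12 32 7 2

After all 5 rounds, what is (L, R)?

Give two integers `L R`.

Round 1 (k=11): L=19 R=152
Round 2 (k=12): L=152 R=52
Round 3 (k=32): L=52 R=31
Round 4 (k=7): L=31 R=212
Round 5 (k=2): L=212 R=176

Answer: 212 176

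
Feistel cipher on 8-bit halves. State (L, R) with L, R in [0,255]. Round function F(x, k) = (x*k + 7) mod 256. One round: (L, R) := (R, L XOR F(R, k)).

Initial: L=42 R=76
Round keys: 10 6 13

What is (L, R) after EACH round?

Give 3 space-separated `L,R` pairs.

Round 1 (k=10): L=76 R=213
Round 2 (k=6): L=213 R=73
Round 3 (k=13): L=73 R=105

Answer: 76,213 213,73 73,105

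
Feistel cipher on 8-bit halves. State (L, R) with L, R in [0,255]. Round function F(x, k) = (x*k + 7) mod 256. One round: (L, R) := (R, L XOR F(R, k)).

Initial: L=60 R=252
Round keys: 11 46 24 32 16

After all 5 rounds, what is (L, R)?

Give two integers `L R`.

Answer: 114 63

Derivation:
Round 1 (k=11): L=252 R=231
Round 2 (k=46): L=231 R=117
Round 3 (k=24): L=117 R=24
Round 4 (k=32): L=24 R=114
Round 5 (k=16): L=114 R=63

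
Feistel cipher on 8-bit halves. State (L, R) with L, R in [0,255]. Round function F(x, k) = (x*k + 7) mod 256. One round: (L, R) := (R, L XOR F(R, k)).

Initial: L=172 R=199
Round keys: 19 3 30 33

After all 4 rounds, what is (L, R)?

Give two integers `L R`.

Answer: 39 238

Derivation:
Round 1 (k=19): L=199 R=96
Round 2 (k=3): L=96 R=224
Round 3 (k=30): L=224 R=39
Round 4 (k=33): L=39 R=238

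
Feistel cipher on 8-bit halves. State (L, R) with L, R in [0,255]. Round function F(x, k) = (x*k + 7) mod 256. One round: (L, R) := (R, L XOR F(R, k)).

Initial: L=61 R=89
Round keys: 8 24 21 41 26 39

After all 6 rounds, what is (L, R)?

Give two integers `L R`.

Answer: 152 159

Derivation:
Round 1 (k=8): L=89 R=242
Round 2 (k=24): L=242 R=238
Round 3 (k=21): L=238 R=127
Round 4 (k=41): L=127 R=176
Round 5 (k=26): L=176 R=152
Round 6 (k=39): L=152 R=159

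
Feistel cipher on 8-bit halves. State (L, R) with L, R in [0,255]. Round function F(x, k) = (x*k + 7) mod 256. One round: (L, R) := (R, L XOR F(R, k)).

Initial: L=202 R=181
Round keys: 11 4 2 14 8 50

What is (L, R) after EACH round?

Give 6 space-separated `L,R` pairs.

Round 1 (k=11): L=181 R=4
Round 2 (k=4): L=4 R=162
Round 3 (k=2): L=162 R=79
Round 4 (k=14): L=79 R=251
Round 5 (k=8): L=251 R=144
Round 6 (k=50): L=144 R=220

Answer: 181,4 4,162 162,79 79,251 251,144 144,220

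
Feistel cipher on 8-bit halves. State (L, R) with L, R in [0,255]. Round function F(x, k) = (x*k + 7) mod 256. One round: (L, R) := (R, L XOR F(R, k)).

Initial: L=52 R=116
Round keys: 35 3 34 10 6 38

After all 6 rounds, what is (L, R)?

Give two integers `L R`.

Answer: 161 82

Derivation:
Round 1 (k=35): L=116 R=215
Round 2 (k=3): L=215 R=248
Round 3 (k=34): L=248 R=32
Round 4 (k=10): L=32 R=191
Round 5 (k=6): L=191 R=161
Round 6 (k=38): L=161 R=82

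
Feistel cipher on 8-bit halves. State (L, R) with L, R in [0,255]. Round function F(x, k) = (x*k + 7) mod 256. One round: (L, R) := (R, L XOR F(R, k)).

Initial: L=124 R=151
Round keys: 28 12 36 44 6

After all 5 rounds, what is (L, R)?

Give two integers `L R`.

Round 1 (k=28): L=151 R=247
Round 2 (k=12): L=247 R=12
Round 3 (k=36): L=12 R=64
Round 4 (k=44): L=64 R=11
Round 5 (k=6): L=11 R=9

Answer: 11 9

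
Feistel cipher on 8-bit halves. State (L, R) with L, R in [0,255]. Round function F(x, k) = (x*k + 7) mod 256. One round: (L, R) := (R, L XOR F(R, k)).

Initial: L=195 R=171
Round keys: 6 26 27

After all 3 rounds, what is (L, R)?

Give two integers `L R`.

Round 1 (k=6): L=171 R=202
Round 2 (k=26): L=202 R=32
Round 3 (k=27): L=32 R=173

Answer: 32 173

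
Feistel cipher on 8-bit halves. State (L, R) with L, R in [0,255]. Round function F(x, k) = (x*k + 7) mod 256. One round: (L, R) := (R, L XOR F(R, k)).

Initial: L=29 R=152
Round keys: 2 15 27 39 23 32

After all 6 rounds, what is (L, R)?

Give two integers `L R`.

Round 1 (k=2): L=152 R=42
Round 2 (k=15): L=42 R=229
Round 3 (k=27): L=229 R=4
Round 4 (k=39): L=4 R=70
Round 5 (k=23): L=70 R=85
Round 6 (k=32): L=85 R=225

Answer: 85 225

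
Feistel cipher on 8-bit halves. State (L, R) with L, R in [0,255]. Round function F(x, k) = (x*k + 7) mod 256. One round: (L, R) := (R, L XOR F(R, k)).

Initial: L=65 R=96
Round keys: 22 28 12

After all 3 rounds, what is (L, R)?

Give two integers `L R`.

Answer: 207 189

Derivation:
Round 1 (k=22): L=96 R=6
Round 2 (k=28): L=6 R=207
Round 3 (k=12): L=207 R=189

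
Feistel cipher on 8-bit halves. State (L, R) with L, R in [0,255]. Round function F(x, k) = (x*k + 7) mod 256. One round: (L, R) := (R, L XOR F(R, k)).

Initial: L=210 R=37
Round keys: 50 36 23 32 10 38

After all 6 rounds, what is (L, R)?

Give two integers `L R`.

Answer: 35 232

Derivation:
Round 1 (k=50): L=37 R=147
Round 2 (k=36): L=147 R=150
Round 3 (k=23): L=150 R=18
Round 4 (k=32): L=18 R=209
Round 5 (k=10): L=209 R=35
Round 6 (k=38): L=35 R=232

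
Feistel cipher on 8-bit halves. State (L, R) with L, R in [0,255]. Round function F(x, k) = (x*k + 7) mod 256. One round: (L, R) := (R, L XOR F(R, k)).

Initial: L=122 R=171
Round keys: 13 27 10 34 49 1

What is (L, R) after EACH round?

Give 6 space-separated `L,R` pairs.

Round 1 (k=13): L=171 R=204
Round 2 (k=27): L=204 R=32
Round 3 (k=10): L=32 R=139
Round 4 (k=34): L=139 R=93
Round 5 (k=49): L=93 R=95
Round 6 (k=1): L=95 R=59

Answer: 171,204 204,32 32,139 139,93 93,95 95,59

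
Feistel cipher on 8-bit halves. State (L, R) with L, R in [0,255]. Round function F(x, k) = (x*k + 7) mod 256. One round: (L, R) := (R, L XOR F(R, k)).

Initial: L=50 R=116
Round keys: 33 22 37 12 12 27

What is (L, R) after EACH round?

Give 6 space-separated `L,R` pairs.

Round 1 (k=33): L=116 R=201
Round 2 (k=22): L=201 R=57
Round 3 (k=37): L=57 R=141
Round 4 (k=12): L=141 R=154
Round 5 (k=12): L=154 R=178
Round 6 (k=27): L=178 R=87

Answer: 116,201 201,57 57,141 141,154 154,178 178,87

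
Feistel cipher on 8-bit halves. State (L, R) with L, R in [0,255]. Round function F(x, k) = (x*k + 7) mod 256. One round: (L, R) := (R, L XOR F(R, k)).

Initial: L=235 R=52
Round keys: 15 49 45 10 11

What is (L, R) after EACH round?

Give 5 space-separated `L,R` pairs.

Answer: 52,248 248,75 75,206 206,88 88,1

Derivation:
Round 1 (k=15): L=52 R=248
Round 2 (k=49): L=248 R=75
Round 3 (k=45): L=75 R=206
Round 4 (k=10): L=206 R=88
Round 5 (k=11): L=88 R=1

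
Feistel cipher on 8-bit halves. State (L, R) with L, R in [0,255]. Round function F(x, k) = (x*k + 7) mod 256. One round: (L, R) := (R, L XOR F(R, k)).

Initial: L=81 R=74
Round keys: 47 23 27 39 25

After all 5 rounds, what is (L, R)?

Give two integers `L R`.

Round 1 (k=47): L=74 R=204
Round 2 (k=23): L=204 R=17
Round 3 (k=27): L=17 R=30
Round 4 (k=39): L=30 R=136
Round 5 (k=25): L=136 R=81

Answer: 136 81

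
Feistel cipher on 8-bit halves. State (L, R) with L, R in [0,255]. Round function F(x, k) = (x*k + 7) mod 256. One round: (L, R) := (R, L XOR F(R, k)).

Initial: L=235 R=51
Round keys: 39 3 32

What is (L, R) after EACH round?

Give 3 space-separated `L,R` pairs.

Answer: 51,39 39,79 79,192

Derivation:
Round 1 (k=39): L=51 R=39
Round 2 (k=3): L=39 R=79
Round 3 (k=32): L=79 R=192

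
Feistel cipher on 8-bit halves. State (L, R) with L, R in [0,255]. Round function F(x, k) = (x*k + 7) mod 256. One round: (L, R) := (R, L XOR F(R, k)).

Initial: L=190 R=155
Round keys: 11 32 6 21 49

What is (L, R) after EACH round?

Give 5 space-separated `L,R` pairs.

Answer: 155,14 14,92 92,33 33,224 224,198

Derivation:
Round 1 (k=11): L=155 R=14
Round 2 (k=32): L=14 R=92
Round 3 (k=6): L=92 R=33
Round 4 (k=21): L=33 R=224
Round 5 (k=49): L=224 R=198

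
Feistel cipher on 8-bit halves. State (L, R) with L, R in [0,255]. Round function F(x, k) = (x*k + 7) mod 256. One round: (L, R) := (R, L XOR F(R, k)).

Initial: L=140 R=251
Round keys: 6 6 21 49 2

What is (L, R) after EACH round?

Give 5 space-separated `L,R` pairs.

Answer: 251,101 101,158 158,152 152,129 129,145

Derivation:
Round 1 (k=6): L=251 R=101
Round 2 (k=6): L=101 R=158
Round 3 (k=21): L=158 R=152
Round 4 (k=49): L=152 R=129
Round 5 (k=2): L=129 R=145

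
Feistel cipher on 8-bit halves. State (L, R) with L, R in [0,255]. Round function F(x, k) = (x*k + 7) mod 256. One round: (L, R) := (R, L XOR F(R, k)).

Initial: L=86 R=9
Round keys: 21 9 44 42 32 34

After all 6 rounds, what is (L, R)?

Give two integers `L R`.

Answer: 50 242

Derivation:
Round 1 (k=21): L=9 R=146
Round 2 (k=9): L=146 R=32
Round 3 (k=44): L=32 R=21
Round 4 (k=42): L=21 R=89
Round 5 (k=32): L=89 R=50
Round 6 (k=34): L=50 R=242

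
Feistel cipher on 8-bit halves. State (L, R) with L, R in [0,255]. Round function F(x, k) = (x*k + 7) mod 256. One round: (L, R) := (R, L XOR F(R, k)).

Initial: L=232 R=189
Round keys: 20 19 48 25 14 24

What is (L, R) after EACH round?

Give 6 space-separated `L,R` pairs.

Round 1 (k=20): L=189 R=35
Round 2 (k=19): L=35 R=29
Round 3 (k=48): L=29 R=84
Round 4 (k=25): L=84 R=38
Round 5 (k=14): L=38 R=79
Round 6 (k=24): L=79 R=73

Answer: 189,35 35,29 29,84 84,38 38,79 79,73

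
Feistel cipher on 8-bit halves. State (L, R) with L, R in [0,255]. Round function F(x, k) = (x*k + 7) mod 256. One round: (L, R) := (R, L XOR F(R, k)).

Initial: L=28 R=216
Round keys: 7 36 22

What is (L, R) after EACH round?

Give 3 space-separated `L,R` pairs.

Round 1 (k=7): L=216 R=243
Round 2 (k=36): L=243 R=235
Round 3 (k=22): L=235 R=202

Answer: 216,243 243,235 235,202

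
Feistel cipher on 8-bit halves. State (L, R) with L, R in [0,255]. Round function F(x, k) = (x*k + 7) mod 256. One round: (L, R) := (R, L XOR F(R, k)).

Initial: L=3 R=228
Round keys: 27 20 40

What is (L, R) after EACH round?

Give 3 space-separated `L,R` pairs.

Answer: 228,16 16,163 163,111

Derivation:
Round 1 (k=27): L=228 R=16
Round 2 (k=20): L=16 R=163
Round 3 (k=40): L=163 R=111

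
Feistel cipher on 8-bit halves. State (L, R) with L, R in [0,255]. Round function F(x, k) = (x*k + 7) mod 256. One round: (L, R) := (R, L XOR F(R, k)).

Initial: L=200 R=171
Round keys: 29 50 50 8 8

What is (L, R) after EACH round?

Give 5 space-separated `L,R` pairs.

Answer: 171,174 174,168 168,121 121,103 103,70

Derivation:
Round 1 (k=29): L=171 R=174
Round 2 (k=50): L=174 R=168
Round 3 (k=50): L=168 R=121
Round 4 (k=8): L=121 R=103
Round 5 (k=8): L=103 R=70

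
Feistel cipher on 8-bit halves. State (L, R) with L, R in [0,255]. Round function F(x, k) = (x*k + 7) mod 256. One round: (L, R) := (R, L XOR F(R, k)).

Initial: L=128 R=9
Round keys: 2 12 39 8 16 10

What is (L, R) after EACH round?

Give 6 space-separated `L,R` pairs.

Round 1 (k=2): L=9 R=153
Round 2 (k=12): L=153 R=58
Round 3 (k=39): L=58 R=68
Round 4 (k=8): L=68 R=29
Round 5 (k=16): L=29 R=147
Round 6 (k=10): L=147 R=216

Answer: 9,153 153,58 58,68 68,29 29,147 147,216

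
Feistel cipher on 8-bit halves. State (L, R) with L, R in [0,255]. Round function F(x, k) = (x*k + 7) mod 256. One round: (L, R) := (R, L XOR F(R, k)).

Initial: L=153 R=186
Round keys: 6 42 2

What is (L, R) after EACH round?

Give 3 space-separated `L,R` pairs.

Answer: 186,250 250,177 177,147

Derivation:
Round 1 (k=6): L=186 R=250
Round 2 (k=42): L=250 R=177
Round 3 (k=2): L=177 R=147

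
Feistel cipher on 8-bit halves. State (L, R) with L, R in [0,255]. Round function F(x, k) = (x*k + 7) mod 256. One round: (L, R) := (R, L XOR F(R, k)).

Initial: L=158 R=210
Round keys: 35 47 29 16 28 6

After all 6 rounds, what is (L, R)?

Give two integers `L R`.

Round 1 (k=35): L=210 R=35
Round 2 (k=47): L=35 R=166
Round 3 (k=29): L=166 R=246
Round 4 (k=16): L=246 R=193
Round 5 (k=28): L=193 R=213
Round 6 (k=6): L=213 R=196

Answer: 213 196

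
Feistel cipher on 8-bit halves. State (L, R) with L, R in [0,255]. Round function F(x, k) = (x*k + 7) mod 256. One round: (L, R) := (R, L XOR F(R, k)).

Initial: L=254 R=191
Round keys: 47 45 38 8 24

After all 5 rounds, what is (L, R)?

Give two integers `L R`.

Round 1 (k=47): L=191 R=230
Round 2 (k=45): L=230 R=202
Round 3 (k=38): L=202 R=229
Round 4 (k=8): L=229 R=229
Round 5 (k=24): L=229 R=154

Answer: 229 154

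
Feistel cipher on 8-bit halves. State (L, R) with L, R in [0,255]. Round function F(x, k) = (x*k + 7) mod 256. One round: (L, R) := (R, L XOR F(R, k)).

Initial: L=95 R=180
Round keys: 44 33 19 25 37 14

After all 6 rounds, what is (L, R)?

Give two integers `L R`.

Round 1 (k=44): L=180 R=168
Round 2 (k=33): L=168 R=27
Round 3 (k=19): L=27 R=160
Round 4 (k=25): L=160 R=188
Round 5 (k=37): L=188 R=147
Round 6 (k=14): L=147 R=173

Answer: 147 173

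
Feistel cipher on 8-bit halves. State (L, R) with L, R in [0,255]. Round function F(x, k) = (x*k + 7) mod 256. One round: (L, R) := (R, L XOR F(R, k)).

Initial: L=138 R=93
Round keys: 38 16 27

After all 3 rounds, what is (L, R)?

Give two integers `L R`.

Round 1 (k=38): L=93 R=95
Round 2 (k=16): L=95 R=170
Round 3 (k=27): L=170 R=170

Answer: 170 170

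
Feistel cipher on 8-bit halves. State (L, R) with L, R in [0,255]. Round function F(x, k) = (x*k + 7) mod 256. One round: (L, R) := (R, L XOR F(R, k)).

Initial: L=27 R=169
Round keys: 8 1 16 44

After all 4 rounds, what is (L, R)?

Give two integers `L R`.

Round 1 (k=8): L=169 R=84
Round 2 (k=1): L=84 R=242
Round 3 (k=16): L=242 R=115
Round 4 (k=44): L=115 R=57

Answer: 115 57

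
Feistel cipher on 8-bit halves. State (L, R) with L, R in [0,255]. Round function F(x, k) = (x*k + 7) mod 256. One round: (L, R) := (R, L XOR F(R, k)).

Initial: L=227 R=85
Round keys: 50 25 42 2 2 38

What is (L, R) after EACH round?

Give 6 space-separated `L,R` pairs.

Answer: 85,66 66,44 44,125 125,45 45,28 28,2

Derivation:
Round 1 (k=50): L=85 R=66
Round 2 (k=25): L=66 R=44
Round 3 (k=42): L=44 R=125
Round 4 (k=2): L=125 R=45
Round 5 (k=2): L=45 R=28
Round 6 (k=38): L=28 R=2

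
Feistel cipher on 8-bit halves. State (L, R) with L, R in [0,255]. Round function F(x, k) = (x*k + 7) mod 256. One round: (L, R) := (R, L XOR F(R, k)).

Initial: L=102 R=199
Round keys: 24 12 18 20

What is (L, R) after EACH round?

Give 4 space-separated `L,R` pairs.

Round 1 (k=24): L=199 R=201
Round 2 (k=12): L=201 R=180
Round 3 (k=18): L=180 R=102
Round 4 (k=20): L=102 R=75

Answer: 199,201 201,180 180,102 102,75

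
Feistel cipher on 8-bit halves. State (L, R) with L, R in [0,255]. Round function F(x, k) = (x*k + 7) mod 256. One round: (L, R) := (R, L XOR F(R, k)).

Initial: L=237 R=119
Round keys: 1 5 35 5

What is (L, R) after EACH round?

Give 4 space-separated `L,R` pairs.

Round 1 (k=1): L=119 R=147
Round 2 (k=5): L=147 R=145
Round 3 (k=35): L=145 R=73
Round 4 (k=5): L=73 R=229

Answer: 119,147 147,145 145,73 73,229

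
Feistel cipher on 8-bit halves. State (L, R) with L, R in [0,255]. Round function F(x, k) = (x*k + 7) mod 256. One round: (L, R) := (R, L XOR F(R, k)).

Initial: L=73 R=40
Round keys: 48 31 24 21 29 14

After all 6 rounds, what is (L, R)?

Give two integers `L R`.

Round 1 (k=48): L=40 R=206
Round 2 (k=31): L=206 R=209
Round 3 (k=24): L=209 R=81
Round 4 (k=21): L=81 R=125
Round 5 (k=29): L=125 R=97
Round 6 (k=14): L=97 R=40

Answer: 97 40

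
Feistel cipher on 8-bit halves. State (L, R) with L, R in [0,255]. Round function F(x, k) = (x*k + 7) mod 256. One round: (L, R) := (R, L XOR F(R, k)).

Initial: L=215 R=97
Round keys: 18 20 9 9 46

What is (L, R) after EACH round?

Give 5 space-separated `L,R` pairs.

Answer: 97,14 14,126 126,123 123,36 36,4

Derivation:
Round 1 (k=18): L=97 R=14
Round 2 (k=20): L=14 R=126
Round 3 (k=9): L=126 R=123
Round 4 (k=9): L=123 R=36
Round 5 (k=46): L=36 R=4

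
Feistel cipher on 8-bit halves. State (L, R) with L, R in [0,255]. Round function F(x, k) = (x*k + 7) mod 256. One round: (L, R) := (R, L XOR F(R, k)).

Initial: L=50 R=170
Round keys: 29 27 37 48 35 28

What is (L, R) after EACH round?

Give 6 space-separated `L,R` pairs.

Answer: 170,123 123,170 170,226 226,205 205,236 236,26

Derivation:
Round 1 (k=29): L=170 R=123
Round 2 (k=27): L=123 R=170
Round 3 (k=37): L=170 R=226
Round 4 (k=48): L=226 R=205
Round 5 (k=35): L=205 R=236
Round 6 (k=28): L=236 R=26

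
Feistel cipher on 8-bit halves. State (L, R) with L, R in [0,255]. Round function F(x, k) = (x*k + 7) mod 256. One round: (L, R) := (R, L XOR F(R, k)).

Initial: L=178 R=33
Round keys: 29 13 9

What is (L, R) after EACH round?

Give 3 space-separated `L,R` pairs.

Round 1 (k=29): L=33 R=118
Round 2 (k=13): L=118 R=36
Round 3 (k=9): L=36 R=61

Answer: 33,118 118,36 36,61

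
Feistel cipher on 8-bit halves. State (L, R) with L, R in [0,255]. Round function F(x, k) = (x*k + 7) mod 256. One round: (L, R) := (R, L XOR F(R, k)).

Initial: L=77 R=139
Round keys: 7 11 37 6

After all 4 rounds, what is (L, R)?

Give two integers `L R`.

Round 1 (k=7): L=139 R=153
Round 2 (k=11): L=153 R=17
Round 3 (k=37): L=17 R=229
Round 4 (k=6): L=229 R=116

Answer: 229 116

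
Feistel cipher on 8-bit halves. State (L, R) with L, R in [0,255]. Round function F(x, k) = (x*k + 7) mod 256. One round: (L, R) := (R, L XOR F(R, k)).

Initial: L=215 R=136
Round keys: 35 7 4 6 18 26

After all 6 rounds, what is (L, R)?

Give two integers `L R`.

Round 1 (k=35): L=136 R=72
Round 2 (k=7): L=72 R=119
Round 3 (k=4): L=119 R=171
Round 4 (k=6): L=171 R=126
Round 5 (k=18): L=126 R=72
Round 6 (k=26): L=72 R=41

Answer: 72 41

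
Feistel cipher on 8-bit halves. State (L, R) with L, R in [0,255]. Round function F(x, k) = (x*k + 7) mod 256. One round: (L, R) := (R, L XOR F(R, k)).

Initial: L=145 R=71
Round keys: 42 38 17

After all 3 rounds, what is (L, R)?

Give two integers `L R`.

Answer: 168 19

Derivation:
Round 1 (k=42): L=71 R=60
Round 2 (k=38): L=60 R=168
Round 3 (k=17): L=168 R=19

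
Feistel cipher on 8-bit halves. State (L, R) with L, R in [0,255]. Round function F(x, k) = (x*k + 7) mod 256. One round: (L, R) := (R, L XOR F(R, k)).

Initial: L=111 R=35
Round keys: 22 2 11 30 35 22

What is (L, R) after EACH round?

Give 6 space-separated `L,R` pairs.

Answer: 35,102 102,240 240,49 49,53 53,119 119,116

Derivation:
Round 1 (k=22): L=35 R=102
Round 2 (k=2): L=102 R=240
Round 3 (k=11): L=240 R=49
Round 4 (k=30): L=49 R=53
Round 5 (k=35): L=53 R=119
Round 6 (k=22): L=119 R=116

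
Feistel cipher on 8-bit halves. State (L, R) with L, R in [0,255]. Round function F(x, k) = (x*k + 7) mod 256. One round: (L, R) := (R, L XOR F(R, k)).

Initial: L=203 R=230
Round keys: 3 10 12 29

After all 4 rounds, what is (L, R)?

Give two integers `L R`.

Round 1 (k=3): L=230 R=114
Round 2 (k=10): L=114 R=157
Round 3 (k=12): L=157 R=17
Round 4 (k=29): L=17 R=105

Answer: 17 105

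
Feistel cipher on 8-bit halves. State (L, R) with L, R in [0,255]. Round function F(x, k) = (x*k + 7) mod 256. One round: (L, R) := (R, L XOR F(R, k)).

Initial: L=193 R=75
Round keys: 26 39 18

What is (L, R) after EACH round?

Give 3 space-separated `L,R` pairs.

Answer: 75,100 100,8 8,243

Derivation:
Round 1 (k=26): L=75 R=100
Round 2 (k=39): L=100 R=8
Round 3 (k=18): L=8 R=243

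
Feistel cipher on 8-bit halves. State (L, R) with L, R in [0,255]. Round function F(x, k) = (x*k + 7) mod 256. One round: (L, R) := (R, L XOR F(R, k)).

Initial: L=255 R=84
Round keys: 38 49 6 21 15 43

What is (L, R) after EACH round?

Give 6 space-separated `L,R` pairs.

Round 1 (k=38): L=84 R=128
Round 2 (k=49): L=128 R=211
Round 3 (k=6): L=211 R=121
Round 4 (k=21): L=121 R=39
Round 5 (k=15): L=39 R=41
Round 6 (k=43): L=41 R=205

Answer: 84,128 128,211 211,121 121,39 39,41 41,205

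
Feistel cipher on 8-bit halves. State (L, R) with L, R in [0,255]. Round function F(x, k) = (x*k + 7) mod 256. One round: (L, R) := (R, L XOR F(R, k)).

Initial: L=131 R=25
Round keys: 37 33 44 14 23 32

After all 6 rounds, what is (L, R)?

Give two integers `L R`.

Answer: 243 127

Derivation:
Round 1 (k=37): L=25 R=39
Round 2 (k=33): L=39 R=23
Round 3 (k=44): L=23 R=220
Round 4 (k=14): L=220 R=24
Round 5 (k=23): L=24 R=243
Round 6 (k=32): L=243 R=127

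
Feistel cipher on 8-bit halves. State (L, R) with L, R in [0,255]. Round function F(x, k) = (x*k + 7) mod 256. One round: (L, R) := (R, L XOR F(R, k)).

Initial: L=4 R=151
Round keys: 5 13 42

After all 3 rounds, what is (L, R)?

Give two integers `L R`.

Round 1 (k=5): L=151 R=254
Round 2 (k=13): L=254 R=122
Round 3 (k=42): L=122 R=245

Answer: 122 245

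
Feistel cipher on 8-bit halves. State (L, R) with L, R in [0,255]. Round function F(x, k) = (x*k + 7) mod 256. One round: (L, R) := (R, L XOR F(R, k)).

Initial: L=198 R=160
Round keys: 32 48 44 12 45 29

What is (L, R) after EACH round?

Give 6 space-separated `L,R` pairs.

Round 1 (k=32): L=160 R=193
Round 2 (k=48): L=193 R=151
Round 3 (k=44): L=151 R=58
Round 4 (k=12): L=58 R=40
Round 5 (k=45): L=40 R=53
Round 6 (k=29): L=53 R=32

Answer: 160,193 193,151 151,58 58,40 40,53 53,32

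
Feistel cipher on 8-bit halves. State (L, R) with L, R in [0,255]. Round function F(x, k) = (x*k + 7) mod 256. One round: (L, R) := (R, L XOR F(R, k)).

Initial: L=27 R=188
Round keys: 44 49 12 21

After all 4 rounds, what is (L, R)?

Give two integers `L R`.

Answer: 119 229

Derivation:
Round 1 (k=44): L=188 R=76
Round 2 (k=49): L=76 R=47
Round 3 (k=12): L=47 R=119
Round 4 (k=21): L=119 R=229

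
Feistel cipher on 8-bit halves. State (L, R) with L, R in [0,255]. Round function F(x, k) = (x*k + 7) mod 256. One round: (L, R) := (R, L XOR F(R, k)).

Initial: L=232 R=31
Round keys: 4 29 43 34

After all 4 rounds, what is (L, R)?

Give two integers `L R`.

Round 1 (k=4): L=31 R=107
Round 2 (k=29): L=107 R=57
Round 3 (k=43): L=57 R=241
Round 4 (k=34): L=241 R=48

Answer: 241 48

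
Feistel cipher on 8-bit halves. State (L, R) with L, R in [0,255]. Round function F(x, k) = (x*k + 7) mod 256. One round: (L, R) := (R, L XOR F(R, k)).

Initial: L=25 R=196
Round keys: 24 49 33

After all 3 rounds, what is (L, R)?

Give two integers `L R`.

Answer: 225 118

Derivation:
Round 1 (k=24): L=196 R=126
Round 2 (k=49): L=126 R=225
Round 3 (k=33): L=225 R=118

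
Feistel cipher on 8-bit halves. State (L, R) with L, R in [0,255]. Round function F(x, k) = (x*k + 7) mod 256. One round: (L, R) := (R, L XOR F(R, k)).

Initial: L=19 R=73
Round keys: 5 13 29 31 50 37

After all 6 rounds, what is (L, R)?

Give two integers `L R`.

Answer: 176 122

Derivation:
Round 1 (k=5): L=73 R=103
Round 2 (k=13): L=103 R=11
Round 3 (k=29): L=11 R=33
Round 4 (k=31): L=33 R=13
Round 5 (k=50): L=13 R=176
Round 6 (k=37): L=176 R=122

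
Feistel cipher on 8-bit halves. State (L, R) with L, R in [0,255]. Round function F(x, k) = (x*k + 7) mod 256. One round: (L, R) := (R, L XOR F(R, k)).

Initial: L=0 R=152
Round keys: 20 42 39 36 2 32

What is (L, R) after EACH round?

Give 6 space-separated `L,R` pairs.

Answer: 152,231 231,117 117,61 61,238 238,222 222,41

Derivation:
Round 1 (k=20): L=152 R=231
Round 2 (k=42): L=231 R=117
Round 3 (k=39): L=117 R=61
Round 4 (k=36): L=61 R=238
Round 5 (k=2): L=238 R=222
Round 6 (k=32): L=222 R=41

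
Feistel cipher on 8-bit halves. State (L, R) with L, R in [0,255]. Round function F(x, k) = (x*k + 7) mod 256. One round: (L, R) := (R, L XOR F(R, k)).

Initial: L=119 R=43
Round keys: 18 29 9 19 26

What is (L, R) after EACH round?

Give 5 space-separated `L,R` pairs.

Answer: 43,122 122,242 242,243 243,226 226,8

Derivation:
Round 1 (k=18): L=43 R=122
Round 2 (k=29): L=122 R=242
Round 3 (k=9): L=242 R=243
Round 4 (k=19): L=243 R=226
Round 5 (k=26): L=226 R=8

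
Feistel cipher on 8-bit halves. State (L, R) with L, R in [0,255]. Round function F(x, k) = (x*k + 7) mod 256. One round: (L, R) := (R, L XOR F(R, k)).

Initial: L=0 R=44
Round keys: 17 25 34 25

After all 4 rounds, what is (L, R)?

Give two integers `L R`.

Answer: 80 57

Derivation:
Round 1 (k=17): L=44 R=243
Round 2 (k=25): L=243 R=238
Round 3 (k=34): L=238 R=80
Round 4 (k=25): L=80 R=57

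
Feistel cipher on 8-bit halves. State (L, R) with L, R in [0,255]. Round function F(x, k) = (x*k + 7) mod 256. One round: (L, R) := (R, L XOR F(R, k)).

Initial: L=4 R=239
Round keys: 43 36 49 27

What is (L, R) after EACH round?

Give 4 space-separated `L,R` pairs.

Answer: 239,40 40,72 72,231 231,44

Derivation:
Round 1 (k=43): L=239 R=40
Round 2 (k=36): L=40 R=72
Round 3 (k=49): L=72 R=231
Round 4 (k=27): L=231 R=44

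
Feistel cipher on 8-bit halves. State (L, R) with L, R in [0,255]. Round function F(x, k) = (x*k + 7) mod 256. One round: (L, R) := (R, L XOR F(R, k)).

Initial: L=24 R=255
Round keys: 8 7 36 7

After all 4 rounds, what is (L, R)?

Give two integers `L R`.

Answer: 100 100

Derivation:
Round 1 (k=8): L=255 R=231
Round 2 (k=7): L=231 R=167
Round 3 (k=36): L=167 R=100
Round 4 (k=7): L=100 R=100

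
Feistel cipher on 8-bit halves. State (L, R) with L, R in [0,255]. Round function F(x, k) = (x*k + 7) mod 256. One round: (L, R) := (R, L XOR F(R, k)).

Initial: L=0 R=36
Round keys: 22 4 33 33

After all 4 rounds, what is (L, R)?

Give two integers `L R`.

Round 1 (k=22): L=36 R=31
Round 2 (k=4): L=31 R=167
Round 3 (k=33): L=167 R=145
Round 4 (k=33): L=145 R=31

Answer: 145 31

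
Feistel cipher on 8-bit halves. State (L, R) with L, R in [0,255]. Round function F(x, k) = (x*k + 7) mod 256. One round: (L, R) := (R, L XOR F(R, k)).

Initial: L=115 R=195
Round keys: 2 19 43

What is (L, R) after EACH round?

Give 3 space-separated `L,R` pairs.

Round 1 (k=2): L=195 R=254
Round 2 (k=19): L=254 R=34
Round 3 (k=43): L=34 R=67

Answer: 195,254 254,34 34,67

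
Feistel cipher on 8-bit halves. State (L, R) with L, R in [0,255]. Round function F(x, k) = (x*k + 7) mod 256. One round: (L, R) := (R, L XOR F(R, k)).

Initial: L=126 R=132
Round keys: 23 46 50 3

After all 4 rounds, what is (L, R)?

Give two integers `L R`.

Round 1 (k=23): L=132 R=157
Round 2 (k=46): L=157 R=185
Round 3 (k=50): L=185 R=180
Round 4 (k=3): L=180 R=154

Answer: 180 154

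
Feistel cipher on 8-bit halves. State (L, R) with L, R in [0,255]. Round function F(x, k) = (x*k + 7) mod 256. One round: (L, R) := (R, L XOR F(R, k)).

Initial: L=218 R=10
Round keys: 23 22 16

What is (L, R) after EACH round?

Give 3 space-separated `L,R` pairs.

Round 1 (k=23): L=10 R=55
Round 2 (k=22): L=55 R=203
Round 3 (k=16): L=203 R=128

Answer: 10,55 55,203 203,128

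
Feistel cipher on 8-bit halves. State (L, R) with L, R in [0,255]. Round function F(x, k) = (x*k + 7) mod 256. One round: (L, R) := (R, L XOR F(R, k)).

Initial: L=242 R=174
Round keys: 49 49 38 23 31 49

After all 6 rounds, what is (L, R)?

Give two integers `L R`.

Round 1 (k=49): L=174 R=167
Round 2 (k=49): L=167 R=80
Round 3 (k=38): L=80 R=64
Round 4 (k=23): L=64 R=151
Round 5 (k=31): L=151 R=16
Round 6 (k=49): L=16 R=128

Answer: 16 128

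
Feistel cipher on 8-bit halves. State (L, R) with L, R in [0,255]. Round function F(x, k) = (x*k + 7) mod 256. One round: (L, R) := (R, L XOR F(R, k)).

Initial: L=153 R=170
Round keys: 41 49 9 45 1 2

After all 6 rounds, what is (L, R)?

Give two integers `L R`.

Round 1 (k=41): L=170 R=216
Round 2 (k=49): L=216 R=245
Round 3 (k=9): L=245 R=124
Round 4 (k=45): L=124 R=38
Round 5 (k=1): L=38 R=81
Round 6 (k=2): L=81 R=143

Answer: 81 143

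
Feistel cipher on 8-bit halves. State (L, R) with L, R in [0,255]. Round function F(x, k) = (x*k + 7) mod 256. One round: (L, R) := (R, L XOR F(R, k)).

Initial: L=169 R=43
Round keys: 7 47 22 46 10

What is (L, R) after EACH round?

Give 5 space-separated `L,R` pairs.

Round 1 (k=7): L=43 R=157
Round 2 (k=47): L=157 R=241
Round 3 (k=22): L=241 R=32
Round 4 (k=46): L=32 R=54
Round 5 (k=10): L=54 R=3

Answer: 43,157 157,241 241,32 32,54 54,3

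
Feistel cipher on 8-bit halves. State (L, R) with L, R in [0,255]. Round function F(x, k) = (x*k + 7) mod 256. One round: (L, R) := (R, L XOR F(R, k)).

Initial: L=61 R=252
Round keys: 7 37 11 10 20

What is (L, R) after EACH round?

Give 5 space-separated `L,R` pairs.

Round 1 (k=7): L=252 R=214
Round 2 (k=37): L=214 R=9
Round 3 (k=11): L=9 R=188
Round 4 (k=10): L=188 R=86
Round 5 (k=20): L=86 R=3

Answer: 252,214 214,9 9,188 188,86 86,3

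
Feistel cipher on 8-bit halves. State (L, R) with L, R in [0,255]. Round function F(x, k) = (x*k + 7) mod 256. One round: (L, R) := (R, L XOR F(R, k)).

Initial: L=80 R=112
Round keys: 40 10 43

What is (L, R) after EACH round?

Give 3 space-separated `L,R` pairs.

Answer: 112,215 215,29 29,49

Derivation:
Round 1 (k=40): L=112 R=215
Round 2 (k=10): L=215 R=29
Round 3 (k=43): L=29 R=49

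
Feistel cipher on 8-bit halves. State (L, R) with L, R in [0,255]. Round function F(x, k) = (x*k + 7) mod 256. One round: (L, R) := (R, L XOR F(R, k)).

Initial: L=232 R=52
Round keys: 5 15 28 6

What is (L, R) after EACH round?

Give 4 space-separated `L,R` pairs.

Answer: 52,227 227,96 96,100 100,63

Derivation:
Round 1 (k=5): L=52 R=227
Round 2 (k=15): L=227 R=96
Round 3 (k=28): L=96 R=100
Round 4 (k=6): L=100 R=63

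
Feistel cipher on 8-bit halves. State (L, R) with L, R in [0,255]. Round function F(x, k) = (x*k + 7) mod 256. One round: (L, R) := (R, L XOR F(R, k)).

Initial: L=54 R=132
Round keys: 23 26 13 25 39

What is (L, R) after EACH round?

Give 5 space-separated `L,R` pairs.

Round 1 (k=23): L=132 R=213
Round 2 (k=26): L=213 R=45
Round 3 (k=13): L=45 R=133
Round 4 (k=25): L=133 R=41
Round 5 (k=39): L=41 R=195

Answer: 132,213 213,45 45,133 133,41 41,195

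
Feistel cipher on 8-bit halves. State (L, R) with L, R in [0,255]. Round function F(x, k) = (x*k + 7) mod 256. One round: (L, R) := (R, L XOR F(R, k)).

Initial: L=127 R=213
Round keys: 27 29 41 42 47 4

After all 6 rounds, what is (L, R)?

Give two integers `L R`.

Round 1 (k=27): L=213 R=1
Round 2 (k=29): L=1 R=241
Round 3 (k=41): L=241 R=161
Round 4 (k=42): L=161 R=128
Round 5 (k=47): L=128 R=38
Round 6 (k=4): L=38 R=31

Answer: 38 31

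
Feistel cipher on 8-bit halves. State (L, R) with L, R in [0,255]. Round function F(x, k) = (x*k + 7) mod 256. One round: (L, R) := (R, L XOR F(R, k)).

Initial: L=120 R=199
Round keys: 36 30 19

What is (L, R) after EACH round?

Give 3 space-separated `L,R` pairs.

Answer: 199,123 123,182 182,242

Derivation:
Round 1 (k=36): L=199 R=123
Round 2 (k=30): L=123 R=182
Round 3 (k=19): L=182 R=242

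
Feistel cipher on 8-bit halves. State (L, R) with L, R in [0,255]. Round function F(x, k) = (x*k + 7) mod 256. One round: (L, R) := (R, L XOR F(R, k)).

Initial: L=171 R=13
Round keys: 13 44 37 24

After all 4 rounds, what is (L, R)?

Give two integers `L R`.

Round 1 (k=13): L=13 R=27
Round 2 (k=44): L=27 R=166
Round 3 (k=37): L=166 R=30
Round 4 (k=24): L=30 R=113

Answer: 30 113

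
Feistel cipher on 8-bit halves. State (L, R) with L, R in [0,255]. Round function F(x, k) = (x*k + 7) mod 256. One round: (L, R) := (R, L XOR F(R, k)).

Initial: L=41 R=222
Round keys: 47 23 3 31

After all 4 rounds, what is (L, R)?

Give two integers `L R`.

Round 1 (k=47): L=222 R=224
Round 2 (k=23): L=224 R=249
Round 3 (k=3): L=249 R=18
Round 4 (k=31): L=18 R=204

Answer: 18 204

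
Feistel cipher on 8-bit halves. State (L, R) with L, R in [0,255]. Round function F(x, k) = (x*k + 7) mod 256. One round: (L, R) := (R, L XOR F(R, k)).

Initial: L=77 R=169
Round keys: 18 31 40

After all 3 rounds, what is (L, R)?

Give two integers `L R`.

Round 1 (k=18): L=169 R=164
Round 2 (k=31): L=164 R=74
Round 3 (k=40): L=74 R=51

Answer: 74 51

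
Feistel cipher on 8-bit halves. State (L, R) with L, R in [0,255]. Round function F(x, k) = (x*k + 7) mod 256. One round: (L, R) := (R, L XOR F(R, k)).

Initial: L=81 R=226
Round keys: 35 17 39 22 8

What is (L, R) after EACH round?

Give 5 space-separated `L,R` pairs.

Answer: 226,188 188,97 97,114 114,178 178,229

Derivation:
Round 1 (k=35): L=226 R=188
Round 2 (k=17): L=188 R=97
Round 3 (k=39): L=97 R=114
Round 4 (k=22): L=114 R=178
Round 5 (k=8): L=178 R=229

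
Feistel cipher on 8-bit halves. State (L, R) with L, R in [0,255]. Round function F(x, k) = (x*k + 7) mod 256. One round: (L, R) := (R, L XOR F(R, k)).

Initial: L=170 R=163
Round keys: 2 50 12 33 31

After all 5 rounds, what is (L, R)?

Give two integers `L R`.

Round 1 (k=2): L=163 R=231
Round 2 (k=50): L=231 R=134
Round 3 (k=12): L=134 R=168
Round 4 (k=33): L=168 R=41
Round 5 (k=31): L=41 R=86

Answer: 41 86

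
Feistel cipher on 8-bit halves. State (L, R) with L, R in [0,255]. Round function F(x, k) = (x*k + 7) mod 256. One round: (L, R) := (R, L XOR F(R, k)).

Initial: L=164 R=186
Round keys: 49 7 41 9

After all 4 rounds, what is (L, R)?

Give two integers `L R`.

Round 1 (k=49): L=186 R=5
Round 2 (k=7): L=5 R=144
Round 3 (k=41): L=144 R=18
Round 4 (k=9): L=18 R=57

Answer: 18 57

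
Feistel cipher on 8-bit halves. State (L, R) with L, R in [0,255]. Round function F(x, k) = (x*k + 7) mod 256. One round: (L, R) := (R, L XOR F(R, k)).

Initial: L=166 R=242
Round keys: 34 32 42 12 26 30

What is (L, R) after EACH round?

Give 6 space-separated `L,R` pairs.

Round 1 (k=34): L=242 R=141
Round 2 (k=32): L=141 R=85
Round 3 (k=42): L=85 R=116
Round 4 (k=12): L=116 R=34
Round 5 (k=26): L=34 R=15
Round 6 (k=30): L=15 R=235

Answer: 242,141 141,85 85,116 116,34 34,15 15,235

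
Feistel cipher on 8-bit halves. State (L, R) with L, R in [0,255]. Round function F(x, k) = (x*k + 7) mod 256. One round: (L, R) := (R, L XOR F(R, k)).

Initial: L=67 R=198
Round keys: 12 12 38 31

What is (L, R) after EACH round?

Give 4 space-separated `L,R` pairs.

Round 1 (k=12): L=198 R=12
Round 2 (k=12): L=12 R=81
Round 3 (k=38): L=81 R=1
Round 4 (k=31): L=1 R=119

Answer: 198,12 12,81 81,1 1,119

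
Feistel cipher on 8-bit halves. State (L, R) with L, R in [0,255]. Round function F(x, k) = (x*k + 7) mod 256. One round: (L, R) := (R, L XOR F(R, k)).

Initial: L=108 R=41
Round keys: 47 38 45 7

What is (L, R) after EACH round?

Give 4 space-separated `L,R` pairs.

Round 1 (k=47): L=41 R=226
Round 2 (k=38): L=226 R=186
Round 3 (k=45): L=186 R=91
Round 4 (k=7): L=91 R=62

Answer: 41,226 226,186 186,91 91,62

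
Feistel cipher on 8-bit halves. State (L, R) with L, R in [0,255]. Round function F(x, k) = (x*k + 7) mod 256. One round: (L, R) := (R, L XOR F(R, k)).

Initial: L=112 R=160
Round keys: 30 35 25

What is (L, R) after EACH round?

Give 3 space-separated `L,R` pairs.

Answer: 160,183 183,172 172,100

Derivation:
Round 1 (k=30): L=160 R=183
Round 2 (k=35): L=183 R=172
Round 3 (k=25): L=172 R=100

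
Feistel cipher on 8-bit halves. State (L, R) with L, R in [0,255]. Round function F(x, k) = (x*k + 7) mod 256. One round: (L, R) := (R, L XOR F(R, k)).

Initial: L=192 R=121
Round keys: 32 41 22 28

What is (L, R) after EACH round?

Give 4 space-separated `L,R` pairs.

Round 1 (k=32): L=121 R=231
Round 2 (k=41): L=231 R=127
Round 3 (k=22): L=127 R=22
Round 4 (k=28): L=22 R=16

Answer: 121,231 231,127 127,22 22,16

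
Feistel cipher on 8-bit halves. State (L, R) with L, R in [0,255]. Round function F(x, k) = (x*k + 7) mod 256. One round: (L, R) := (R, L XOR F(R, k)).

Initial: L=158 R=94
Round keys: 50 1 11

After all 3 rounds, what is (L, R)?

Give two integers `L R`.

Answer: 90 24

Derivation:
Round 1 (k=50): L=94 R=253
Round 2 (k=1): L=253 R=90
Round 3 (k=11): L=90 R=24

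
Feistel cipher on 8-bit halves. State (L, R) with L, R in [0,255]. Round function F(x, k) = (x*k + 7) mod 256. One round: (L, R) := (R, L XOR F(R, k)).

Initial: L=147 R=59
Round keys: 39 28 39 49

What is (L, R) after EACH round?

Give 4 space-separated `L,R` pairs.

Round 1 (k=39): L=59 R=151
Round 2 (k=28): L=151 R=176
Round 3 (k=39): L=176 R=64
Round 4 (k=49): L=64 R=247

Answer: 59,151 151,176 176,64 64,247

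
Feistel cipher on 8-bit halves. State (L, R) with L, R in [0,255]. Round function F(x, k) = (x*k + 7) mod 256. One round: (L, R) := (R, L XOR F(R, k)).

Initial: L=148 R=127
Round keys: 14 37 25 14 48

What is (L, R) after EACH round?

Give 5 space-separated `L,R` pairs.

Round 1 (k=14): L=127 R=109
Round 2 (k=37): L=109 R=183
Round 3 (k=25): L=183 R=139
Round 4 (k=14): L=139 R=22
Round 5 (k=48): L=22 R=172

Answer: 127,109 109,183 183,139 139,22 22,172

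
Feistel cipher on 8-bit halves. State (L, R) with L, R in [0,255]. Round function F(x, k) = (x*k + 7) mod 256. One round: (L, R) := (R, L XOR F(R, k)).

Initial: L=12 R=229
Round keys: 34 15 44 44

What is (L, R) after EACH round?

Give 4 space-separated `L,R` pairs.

Answer: 229,125 125,191 191,166 166,48

Derivation:
Round 1 (k=34): L=229 R=125
Round 2 (k=15): L=125 R=191
Round 3 (k=44): L=191 R=166
Round 4 (k=44): L=166 R=48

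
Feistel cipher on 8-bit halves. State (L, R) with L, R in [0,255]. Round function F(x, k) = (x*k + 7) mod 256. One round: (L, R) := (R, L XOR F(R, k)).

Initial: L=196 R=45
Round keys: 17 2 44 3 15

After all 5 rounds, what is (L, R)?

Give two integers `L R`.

Round 1 (k=17): L=45 R=192
Round 2 (k=2): L=192 R=170
Round 3 (k=44): L=170 R=255
Round 4 (k=3): L=255 R=174
Round 5 (k=15): L=174 R=198

Answer: 174 198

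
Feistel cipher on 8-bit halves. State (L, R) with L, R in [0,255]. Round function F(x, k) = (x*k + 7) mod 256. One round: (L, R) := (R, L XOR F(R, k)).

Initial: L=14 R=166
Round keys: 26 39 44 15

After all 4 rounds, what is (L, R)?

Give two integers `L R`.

Round 1 (k=26): L=166 R=237
Round 2 (k=39): L=237 R=132
Round 3 (k=44): L=132 R=90
Round 4 (k=15): L=90 R=201

Answer: 90 201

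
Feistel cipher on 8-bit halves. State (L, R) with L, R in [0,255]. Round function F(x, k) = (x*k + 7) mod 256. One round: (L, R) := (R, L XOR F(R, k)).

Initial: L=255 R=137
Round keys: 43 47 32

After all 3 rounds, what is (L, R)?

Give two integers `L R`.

Round 1 (k=43): L=137 R=245
Round 2 (k=47): L=245 R=139
Round 3 (k=32): L=139 R=146

Answer: 139 146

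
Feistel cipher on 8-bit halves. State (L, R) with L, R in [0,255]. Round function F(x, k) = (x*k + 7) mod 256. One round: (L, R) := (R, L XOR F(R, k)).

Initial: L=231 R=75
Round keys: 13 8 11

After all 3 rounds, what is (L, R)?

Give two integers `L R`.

Round 1 (k=13): L=75 R=49
Round 2 (k=8): L=49 R=196
Round 3 (k=11): L=196 R=66

Answer: 196 66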